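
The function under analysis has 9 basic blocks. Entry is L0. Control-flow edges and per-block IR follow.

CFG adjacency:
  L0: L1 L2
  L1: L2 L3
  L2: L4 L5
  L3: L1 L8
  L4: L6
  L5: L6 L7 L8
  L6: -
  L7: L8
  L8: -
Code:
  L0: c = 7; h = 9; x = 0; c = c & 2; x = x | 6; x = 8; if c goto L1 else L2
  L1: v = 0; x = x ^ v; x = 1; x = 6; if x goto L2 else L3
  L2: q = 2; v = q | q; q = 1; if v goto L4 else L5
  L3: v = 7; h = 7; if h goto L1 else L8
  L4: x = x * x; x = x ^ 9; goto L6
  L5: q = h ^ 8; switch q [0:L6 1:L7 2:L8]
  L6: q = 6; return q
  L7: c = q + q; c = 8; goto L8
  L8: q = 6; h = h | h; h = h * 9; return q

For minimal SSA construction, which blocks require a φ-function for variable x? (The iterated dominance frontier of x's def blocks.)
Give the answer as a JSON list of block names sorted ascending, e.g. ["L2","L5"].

idom tree: L1←L0 L2←L0 L3←L1 L4←L2 L5←L2 L6←L2 L7←L5 L8←L0
Dom∩ at merges:
  L1: preds {L0,L3}: {L0} ∩ {L0,L1,L3} = {L0}; idom=L0
  L2: preds {L0,L1}: {L0} ∩ {L0,L1} = {L0}; idom=L0
  L6: preds {L4,L5}: {L0,L2,L4} ∩ {L0,L2,L5} = {L0,L2}; idom=L2
  L8: preds {L3,L5,L7}: {L0,L1,L3} ∩ {L0,L2,L5} ∩ {L0,L2,L5,L7} = {L0}; idom=L0

Frontier:
  L1←L0: walk · to L0
  L1←L3: walk L3→L1 to L0
  L2←L0: walk · to L0
  L2←L1: walk L1 to L0
  L6←L4: walk L4 to L2
  L6←L5: walk L5 to L2
  L8←L3: walk L3→L1 to L0
  L8←L5: walk L5→L2 to L0
  L8←L7: walk L7→L5→L2 to L0
  DF(L0)=∅
  DF(L1)={L1,L2,L8}
  DF(L2)={L8}
  DF(L3)={L1,L8}
  DF(L4)={L6}
  DF(L5)={L6,L8}
  DF(L6)=∅
  DF(L7)={L8}
  DF(L8)=∅

φ for x: defs {L0,L1,L4}
  DF⁺ = {L1,L2,L6,L8}

Answer: ["L1", "L2", "L6", "L8"]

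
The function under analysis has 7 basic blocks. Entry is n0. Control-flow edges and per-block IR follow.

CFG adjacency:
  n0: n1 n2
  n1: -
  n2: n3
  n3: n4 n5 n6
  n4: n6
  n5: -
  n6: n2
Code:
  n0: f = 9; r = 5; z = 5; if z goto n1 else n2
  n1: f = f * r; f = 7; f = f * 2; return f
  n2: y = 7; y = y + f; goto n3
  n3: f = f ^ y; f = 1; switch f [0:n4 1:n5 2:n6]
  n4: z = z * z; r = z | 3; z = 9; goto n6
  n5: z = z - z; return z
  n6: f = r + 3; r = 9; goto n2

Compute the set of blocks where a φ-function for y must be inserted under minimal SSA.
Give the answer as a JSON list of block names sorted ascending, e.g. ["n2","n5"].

Answer: ["n2"]

Working:
idom tree: n1←n0 n2←n0 n3←n2 n4←n3 n5←n3 n6←n3
Dom∩ at merges:
  n2: preds {n0,n6}: {n0} ∩ {n0,n2,n3,n6} = {n0}; idom=n0
  n6: preds {n3,n4}: {n0,n2,n3} ∩ {n0,n2,n3,n4} = {n0,n2,n3}; idom=n3

DF walk-up:
  n2←n0: walk · to n0
  n2←n6: walk n6→n3→n2 to n0
  n6←n3: walk · to n3
  n6←n4: walk n4 to n3
  DF(n0)=∅
  DF(n1)=∅
  DF(n2)={n2}
  DF(n3)={n2}
  DF(n4)={n6}
  DF(n5)=∅
  DF(n6)={n2}

φ for y: defs {n2}
  DF⁺ = {n2}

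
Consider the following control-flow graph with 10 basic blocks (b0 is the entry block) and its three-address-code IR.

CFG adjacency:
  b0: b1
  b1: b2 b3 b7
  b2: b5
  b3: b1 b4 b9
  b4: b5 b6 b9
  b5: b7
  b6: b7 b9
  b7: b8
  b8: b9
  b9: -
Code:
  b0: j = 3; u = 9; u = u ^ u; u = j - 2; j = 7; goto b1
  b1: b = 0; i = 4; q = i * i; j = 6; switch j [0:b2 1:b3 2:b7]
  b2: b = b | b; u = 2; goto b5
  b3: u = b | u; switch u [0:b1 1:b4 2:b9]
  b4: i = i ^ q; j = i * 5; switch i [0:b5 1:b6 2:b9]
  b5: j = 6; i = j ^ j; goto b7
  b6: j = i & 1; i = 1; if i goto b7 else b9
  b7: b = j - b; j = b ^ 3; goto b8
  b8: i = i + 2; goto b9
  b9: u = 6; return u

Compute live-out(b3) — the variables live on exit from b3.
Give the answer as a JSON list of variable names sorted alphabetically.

def/use:
  b0 def {j,u} use ∅
  b1 def {b,i,j,q} use ∅
  b2 def {b,u} use {b}
  b3 def {u} use {b,u}
  b4 def {i,j} use {i,q}
  b5 def {i,j} use ∅
  b6 def {i,j} use {i}
  b7 def {b,j} use {b,j}
  b8 def {i} use {i}
  b9 def {u} use ∅

Backward fixpoint:
  b0: in=∅ out={u}
  b1: in={u} out={b,i,j,q,u}
  b2: in={b} out={b}
  b3: in={b,i,q,u} out={b,i,q,u}
  b4: in={b,i,q} out={b,i}
  b5: in={b} out={b,i,j}
  b6: in={b,i} out={b,i,j}
  b7: in={b,i,j} out={i}
  b8: in={i} out=∅
  b9: in=∅ out=∅

live-out(b3) = ["b", "i", "q", "u"]

Answer: ["b", "i", "q", "u"]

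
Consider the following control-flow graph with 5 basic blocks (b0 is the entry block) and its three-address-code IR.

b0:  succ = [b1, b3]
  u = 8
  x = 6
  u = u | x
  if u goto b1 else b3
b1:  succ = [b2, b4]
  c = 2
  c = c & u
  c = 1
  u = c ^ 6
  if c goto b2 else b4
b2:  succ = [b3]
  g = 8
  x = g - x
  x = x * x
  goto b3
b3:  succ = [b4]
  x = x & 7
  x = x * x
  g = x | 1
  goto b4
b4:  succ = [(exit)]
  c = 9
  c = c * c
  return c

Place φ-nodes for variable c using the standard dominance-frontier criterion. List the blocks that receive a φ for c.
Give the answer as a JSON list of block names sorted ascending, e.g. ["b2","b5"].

Answer: ["b3", "b4"]

Derivation:
idom tree: b1←b0 b2←b1 b3←b0 b4←b0
Dom at joins:
  b3: preds {b0,b2}: {b0} ∩ {b0,b1,b2} = {b0}; idom=b0
  b4: preds {b1,b3}: {b0,b1} ∩ {b0,b3} = {b0}; idom=b0

DF derivation:
  b3←b0: walk · to b0
  b3←b2: walk b2→b1 to b0
  b4←b1: walk b1 to b0
  b4←b3: walk b3 to b0
  DF(b0)=∅
  DF(b1)={b3,b4}
  DF(b2)={b3}
  DF(b3)={b4}
  DF(b4)=∅

φ for c: defs {b1,b4}
  DF⁺ = {b3,b4}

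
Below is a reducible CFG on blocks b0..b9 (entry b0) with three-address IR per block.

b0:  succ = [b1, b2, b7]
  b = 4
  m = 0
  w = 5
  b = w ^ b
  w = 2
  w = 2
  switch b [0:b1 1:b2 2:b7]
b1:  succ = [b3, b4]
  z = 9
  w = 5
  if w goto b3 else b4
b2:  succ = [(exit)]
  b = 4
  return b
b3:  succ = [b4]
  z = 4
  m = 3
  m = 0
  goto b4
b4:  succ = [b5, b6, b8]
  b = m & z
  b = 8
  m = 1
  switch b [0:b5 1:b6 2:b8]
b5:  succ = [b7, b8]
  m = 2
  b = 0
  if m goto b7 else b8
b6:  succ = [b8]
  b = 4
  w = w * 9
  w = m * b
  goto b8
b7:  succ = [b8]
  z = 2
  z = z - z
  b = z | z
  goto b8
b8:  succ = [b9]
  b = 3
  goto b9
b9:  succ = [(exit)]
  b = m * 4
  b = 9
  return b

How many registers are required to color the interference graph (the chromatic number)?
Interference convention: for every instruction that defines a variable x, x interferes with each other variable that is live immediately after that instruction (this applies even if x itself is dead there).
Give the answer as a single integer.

def/use:
  b0: def={b,m,w} ue=∅
  b1: def={w,z} ue=∅
  b2: def={b} ue=∅
  b3: def={m,z} ue=∅
  b4: def={b,m} ue={m,z}
  b5: def={b,m} ue=∅
  b6: def={b,w} ue={m,w}
  b7: def={b,z} ue=∅
  b8: def={b} ue=∅
  b9: def={b} ue={m}

Live sets:
  b0: in=∅ out={m}
  b1: in={m} out={m,w,z}
  b2: in=∅ out=∅
  b3: in={w} out={m,w,z}
  b4: in={m,w,z} out={m,w}
  b5: in=∅ out={m}
  b6: in={m,w} out={m}
  b7: in={m} out={m}
  b8: in={m} out={m}
  b9: in={m} out=∅

Interfere edges:
  b — {m,w}
  m — {b,w,z}
  w — {b,m,z}
  z — {m,w}

Colouring:
  lower bound: {b,m,w} mutually conflict ⇒ χ ≥ 3
  3-colouring: R0={m}  R1={w}  R2={b,z}
  χ = 3

Answer: 3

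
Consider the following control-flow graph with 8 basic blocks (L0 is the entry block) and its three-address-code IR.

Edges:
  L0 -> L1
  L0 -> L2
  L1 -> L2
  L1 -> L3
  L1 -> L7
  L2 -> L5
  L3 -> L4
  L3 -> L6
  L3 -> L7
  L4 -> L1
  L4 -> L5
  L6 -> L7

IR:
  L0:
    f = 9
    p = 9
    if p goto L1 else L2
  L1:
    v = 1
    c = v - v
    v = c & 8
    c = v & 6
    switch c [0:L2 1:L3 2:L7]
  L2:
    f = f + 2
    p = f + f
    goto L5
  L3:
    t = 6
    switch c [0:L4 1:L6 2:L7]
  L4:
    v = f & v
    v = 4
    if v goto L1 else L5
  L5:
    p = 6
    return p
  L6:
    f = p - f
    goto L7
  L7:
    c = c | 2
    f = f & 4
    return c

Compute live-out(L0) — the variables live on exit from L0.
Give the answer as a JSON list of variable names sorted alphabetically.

Per-block:
  L0: def={f,p} ue=∅
  L1: def={c,v} ue=∅
  L2: def={f,p} ue={f}
  L3: def={t} ue={c}
  L4: def={v} ue={f,v}
  L5: def={p} ue=∅
  L6: def={f} ue={f,p}
  L7: def={c,f} ue={c,f}

Live sets:
  L0 li=∅ lo={f,p}
  L1 li={f,p} lo={c,f,p,v}
  L2 li={f} lo=∅
  L3 li={c,f,p,v} lo={c,f,p,v}
  L4 li={f,p,v} lo={f,p}
  L5 li=∅ lo=∅
  L6 li={c,f,p} lo={c,f}
  L7 li={c,f} lo=∅

live-out(L0) = ["f", "p"]

Answer: ["f", "p"]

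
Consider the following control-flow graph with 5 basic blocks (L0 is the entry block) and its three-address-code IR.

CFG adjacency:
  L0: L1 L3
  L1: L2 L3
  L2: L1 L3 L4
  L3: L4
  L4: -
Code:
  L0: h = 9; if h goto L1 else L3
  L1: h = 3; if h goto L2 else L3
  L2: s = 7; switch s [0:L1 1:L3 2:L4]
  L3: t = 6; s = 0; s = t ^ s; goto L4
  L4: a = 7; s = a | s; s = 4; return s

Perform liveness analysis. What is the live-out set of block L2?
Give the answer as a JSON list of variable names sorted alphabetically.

Per-block:
  L0: {h} / ∅
  L1: {h} / ∅
  L2: {s} / ∅
  L3: {s,t} / ∅
  L4: {a,s} / {s}

Live sets:
  L0: in=∅ out=∅
  L1: in=∅ out=∅
  L2: in=∅ out={s}
  L3: in=∅ out={s}
  L4: in={s} out=∅

live-out(L2) = ["s"]

Answer: ["s"]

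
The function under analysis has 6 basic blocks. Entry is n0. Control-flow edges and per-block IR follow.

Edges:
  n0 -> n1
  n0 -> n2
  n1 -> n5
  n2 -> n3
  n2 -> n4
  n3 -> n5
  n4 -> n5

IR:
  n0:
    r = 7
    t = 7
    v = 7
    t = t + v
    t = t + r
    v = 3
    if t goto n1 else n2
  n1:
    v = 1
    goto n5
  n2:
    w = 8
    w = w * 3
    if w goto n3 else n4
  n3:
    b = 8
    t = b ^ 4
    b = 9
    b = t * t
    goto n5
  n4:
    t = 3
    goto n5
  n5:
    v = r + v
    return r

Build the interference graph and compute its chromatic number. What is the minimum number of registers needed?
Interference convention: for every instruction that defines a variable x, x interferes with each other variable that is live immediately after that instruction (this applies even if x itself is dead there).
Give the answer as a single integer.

Answer: 4

Working:
Per-block:
  n0: def={r,t,v} ue=∅
  n1: def={v} ue=∅
  n2: def={w} ue=∅
  n3: def={b,t} ue=∅
  n4: def={t} ue=∅
  n5: def={v} ue={r,v}

Backward fixpoint:
  n0: in=∅ out={r,v}
  n1: in={r} out={r,v}
  n2: in={r,v} out={r,v}
  n3: in={r,v} out={r,v}
  n4: in={r,v} out={r,v}
  n5: in={r,v} out=∅

Interference:
  b — {r,t,v}
  r — {b,t,v,w}
  t — {b,r,v}
  v — {b,r,t,w}
  w — {r,v}

Registers:
  {b,r,t,v} pairwise interfere (4-clique) ⇒ χ ≥ 4
  4-colouring: r0={r}  r1={v}  r2={b,w}  r3={t}
  χ = 4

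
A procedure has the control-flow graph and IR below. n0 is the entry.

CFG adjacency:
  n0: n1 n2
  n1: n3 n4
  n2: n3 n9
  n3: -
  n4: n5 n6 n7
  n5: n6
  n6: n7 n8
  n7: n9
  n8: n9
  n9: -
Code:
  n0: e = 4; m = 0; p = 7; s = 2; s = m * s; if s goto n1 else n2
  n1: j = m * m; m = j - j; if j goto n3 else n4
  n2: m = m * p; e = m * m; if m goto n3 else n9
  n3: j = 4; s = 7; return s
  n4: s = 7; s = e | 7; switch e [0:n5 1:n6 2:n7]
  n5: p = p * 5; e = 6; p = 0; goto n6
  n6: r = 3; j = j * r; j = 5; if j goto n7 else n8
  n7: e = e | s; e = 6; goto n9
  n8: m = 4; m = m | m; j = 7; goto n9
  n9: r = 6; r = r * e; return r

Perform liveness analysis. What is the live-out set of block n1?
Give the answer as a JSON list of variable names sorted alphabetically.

Answer: ["e", "j", "p"]

Working:
def/use:
  n0: {e,m,p,s} / ∅
  n1: {j,m} / {m}
  n2: {e,m} / {m,p}
  n3: {j,s} / ∅
  n4: {s} / {e}
  n5: {e,p} / {p}
  n6: {j,r} / {j}
  n7: {e} / {e,s}
  n8: {j,m} / ∅
  n9: {r} / {e}

Live sets:
  n0 li=∅ lo={e,m,p}
  n1 li={e,m,p} lo={e,j,p}
  n2 li={m,p} lo={e}
  n3 li=∅ lo=∅
  n4 li={e,j,p} lo={e,j,p,s}
  n5 li={j,p,s} lo={e,j,s}
  n6 li={e,j,s} lo={e,s}
  n7 li={e,s} lo={e}
  n8 li={e} lo={e}
  n9 li={e} lo=∅

live-out(n1) = ["e", "j", "p"]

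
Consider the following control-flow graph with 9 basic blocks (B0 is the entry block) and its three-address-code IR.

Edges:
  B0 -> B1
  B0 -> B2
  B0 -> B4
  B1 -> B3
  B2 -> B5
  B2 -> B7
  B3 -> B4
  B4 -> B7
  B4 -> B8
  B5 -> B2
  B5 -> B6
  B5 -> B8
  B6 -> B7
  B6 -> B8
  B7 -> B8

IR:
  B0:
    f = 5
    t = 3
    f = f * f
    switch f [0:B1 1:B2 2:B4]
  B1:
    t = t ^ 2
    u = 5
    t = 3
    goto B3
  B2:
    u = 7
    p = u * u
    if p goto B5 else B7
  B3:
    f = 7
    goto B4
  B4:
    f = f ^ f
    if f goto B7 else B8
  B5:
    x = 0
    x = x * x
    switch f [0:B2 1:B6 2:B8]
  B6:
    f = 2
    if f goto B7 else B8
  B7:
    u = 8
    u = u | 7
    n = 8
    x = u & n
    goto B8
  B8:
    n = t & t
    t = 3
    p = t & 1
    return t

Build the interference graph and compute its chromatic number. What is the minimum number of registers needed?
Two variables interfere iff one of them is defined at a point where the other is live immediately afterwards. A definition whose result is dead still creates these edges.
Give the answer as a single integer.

Block summaries:
  B0 def {f,t} use ∅
  B1 def {t,u} use {t}
  B2 def {p,u} use ∅
  B3 def {f} use ∅
  B4 def {f} use {f}
  B5 def {x} use {f}
  B6 def {f} use ∅
  B7 def {n,u,x} use ∅
  B8 def {n,p,t} use {t}

Liveness:
  live B0: ∅→{f,t}
  live B1: {t}→{t}
  live B2: {f,t}→{f,t}
  live B3: {t}→{f,t}
  live B4: {f,t}→{t}
  live B5: {f,t}→{f,t}
  live B6: {t}→{t}
  live B7: {t}→{t}
  live B8: {t}→∅

Interference:
  f↔{p,t,u,x}
  n↔{t,u}
  p↔{f,t}
  t↔{f,n,p,u,x}
  u↔{f,n,t}
  x↔{f,t}

Colouring:
  lower bound: {f,p,t} mutually conflict ⇒ χ ≥ 3
  3-colouring: r0={t}  r1={f,n}  r2={p,u,x}
  χ = 3

Answer: 3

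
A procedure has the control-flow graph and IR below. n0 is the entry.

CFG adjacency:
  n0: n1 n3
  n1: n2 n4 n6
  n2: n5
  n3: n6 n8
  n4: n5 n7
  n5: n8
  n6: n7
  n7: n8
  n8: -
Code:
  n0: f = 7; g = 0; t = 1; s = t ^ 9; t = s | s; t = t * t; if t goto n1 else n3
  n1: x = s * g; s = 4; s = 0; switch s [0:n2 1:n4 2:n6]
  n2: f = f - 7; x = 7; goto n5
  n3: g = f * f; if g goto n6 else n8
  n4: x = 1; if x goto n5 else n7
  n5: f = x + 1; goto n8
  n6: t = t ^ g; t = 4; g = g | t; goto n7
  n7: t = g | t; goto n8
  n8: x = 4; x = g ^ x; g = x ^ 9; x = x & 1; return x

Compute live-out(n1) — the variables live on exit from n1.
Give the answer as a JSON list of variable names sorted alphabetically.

Answer: ["f", "g", "t"]

Working:
def/use:
  n0 def {f,g,s,t} use ∅
  n1 def {s,x} use {g,s}
  n2 def {f,x} use {f}
  n3 def {g} use {f}
  n4 def {x} use ∅
  n5 def {f} use {x}
  n6 def {g,t} use {g,t}
  n7 def {t} use {g,t}
  n8 def {g,x} use {g}

Live sets:
  live n0: ∅→{f,g,s,t}
  live n1: {f,g,s,t}→{f,g,t}
  live n2: {f,g}→{g,x}
  live n3: {f,t}→{g,t}
  live n4: {g,t}→{g,t,x}
  live n5: {g,x}→{g}
  live n6: {g,t}→{g,t}
  live n7: {g,t}→{g}
  live n8: {g}→∅

live-out(n1) = ["f", "g", "t"]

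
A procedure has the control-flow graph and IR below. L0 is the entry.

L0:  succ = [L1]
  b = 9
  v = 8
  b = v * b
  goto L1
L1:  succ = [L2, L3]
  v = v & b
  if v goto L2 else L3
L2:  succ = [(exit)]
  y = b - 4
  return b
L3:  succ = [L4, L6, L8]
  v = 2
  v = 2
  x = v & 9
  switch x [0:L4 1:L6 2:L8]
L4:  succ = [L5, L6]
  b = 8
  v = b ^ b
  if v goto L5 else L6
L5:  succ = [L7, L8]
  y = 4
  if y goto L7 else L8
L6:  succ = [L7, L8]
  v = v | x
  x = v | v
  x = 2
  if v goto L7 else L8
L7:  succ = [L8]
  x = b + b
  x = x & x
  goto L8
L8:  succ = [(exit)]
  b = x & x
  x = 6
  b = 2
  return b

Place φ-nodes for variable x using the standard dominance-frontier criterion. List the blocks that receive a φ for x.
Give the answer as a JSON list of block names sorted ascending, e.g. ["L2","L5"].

idom tree: L1←L0 L2←L1 L3←L1 L4←L3 L5←L4 L6←L3 L7←L3 L8←L3
Dom at joins:
  L6: preds {L3,L4}: {L0,L1,L3} ∩ {L0,L1,L3,L4} = {L0,L1,L3}; idom=L3
  L7: preds {L5,L6}: {L0,L1,L3,L4,L5} ∩ {L0,L1,L3,L6} = {L0,L1,L3}; idom=L3
  L8: preds {L3,L5,L6,L7}: {L0,L1,L3} ∩ {L0,L1,L3,L4,L5} ∩ {L0,L1,L3,L6} ∩ {L0,L1,L3,L7} = {L0,L1,L3}; idom=L3

Frontier:
  L6←L3: walk · to L3
  L6←L4: walk L4 to L3
  L7←L5: walk L5→L4 to L3
  L7←L6: walk L6 to L3
  L8←L3: walk · to L3
  L8←L5: walk L5→L4 to L3
  L8←L6: walk L6 to L3
  L8←L7: walk L7 to L3
  DF(L0)=∅
  DF(L1)=∅
  DF(L2)=∅
  DF(L3)=∅
  DF(L4)={L6,L7,L8}
  DF(L5)={L7,L8}
  DF(L6)={L7,L8}
  DF(L7)={L8}
  DF(L8)=∅

φ for x: defs {L3,L6,L7,L8}
  DF⁺ = {L7,L8}

Answer: ["L7", "L8"]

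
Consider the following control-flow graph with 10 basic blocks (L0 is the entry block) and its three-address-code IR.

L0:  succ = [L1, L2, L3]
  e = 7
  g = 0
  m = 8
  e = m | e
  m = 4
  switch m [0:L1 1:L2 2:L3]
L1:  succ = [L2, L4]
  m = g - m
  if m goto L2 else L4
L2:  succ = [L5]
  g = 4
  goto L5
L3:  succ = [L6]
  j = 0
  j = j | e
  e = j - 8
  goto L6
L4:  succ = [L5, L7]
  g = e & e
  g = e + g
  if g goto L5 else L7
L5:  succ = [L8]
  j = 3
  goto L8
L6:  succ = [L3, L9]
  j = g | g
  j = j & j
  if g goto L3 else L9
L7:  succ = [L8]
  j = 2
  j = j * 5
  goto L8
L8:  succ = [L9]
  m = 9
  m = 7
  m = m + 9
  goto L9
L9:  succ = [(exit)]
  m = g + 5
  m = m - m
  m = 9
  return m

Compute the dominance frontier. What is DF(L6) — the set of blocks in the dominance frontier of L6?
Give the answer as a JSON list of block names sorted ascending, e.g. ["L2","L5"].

Answer: ["L3", "L9"]

Analysis:
idom tree: L1←L0 L2←L0 L3←L0 L4←L1 L5←L0 L6←L3 L7←L4 L8←L0 L9←L0
Dom∩ at merges:
  L2: preds {L0,L1}: {L0} ∩ {L0,L1} = {L0}; idom=L0
  L3: preds {L0,L6}: {L0} ∩ {L0,L3,L6} = {L0}; idom=L0
  L5: preds {L2,L4}: {L0,L2} ∩ {L0,L1,L4} = {L0}; idom=L0
  L8: preds {L5,L7}: {L0,L5} ∩ {L0,L1,L4,L7} = {L0}; idom=L0
  L9: preds {L6,L8}: {L0,L3,L6} ∩ {L0,L8} = {L0}; idom=L0

DF derivation:
  L2←L0: walk · to L0
  L2←L1: walk L1 to L0
  L3←L0: walk · to L0
  L3←L6: walk L6→L3 to L0
  L5←L2: walk L2 to L0
  L5←L4: walk L4→L1 to L0
  L8←L5: walk L5 to L0
  L8←L7: walk L7→L4→L1 to L0
  L9←L6: walk L6→L3 to L0
  L9←L8: walk L8 to L0
  L0 → ∅
  L1 → {L2,L5,L8}
  L2 → {L5}
  L3 → {L3,L9}
  L4 → {L5,L8}
  L5 → {L8}
  L6 → {L3,L9}
  L7 → {L8}
  L8 → {L9}
  L9 → ∅

DF(L6) = ["L3", "L9"]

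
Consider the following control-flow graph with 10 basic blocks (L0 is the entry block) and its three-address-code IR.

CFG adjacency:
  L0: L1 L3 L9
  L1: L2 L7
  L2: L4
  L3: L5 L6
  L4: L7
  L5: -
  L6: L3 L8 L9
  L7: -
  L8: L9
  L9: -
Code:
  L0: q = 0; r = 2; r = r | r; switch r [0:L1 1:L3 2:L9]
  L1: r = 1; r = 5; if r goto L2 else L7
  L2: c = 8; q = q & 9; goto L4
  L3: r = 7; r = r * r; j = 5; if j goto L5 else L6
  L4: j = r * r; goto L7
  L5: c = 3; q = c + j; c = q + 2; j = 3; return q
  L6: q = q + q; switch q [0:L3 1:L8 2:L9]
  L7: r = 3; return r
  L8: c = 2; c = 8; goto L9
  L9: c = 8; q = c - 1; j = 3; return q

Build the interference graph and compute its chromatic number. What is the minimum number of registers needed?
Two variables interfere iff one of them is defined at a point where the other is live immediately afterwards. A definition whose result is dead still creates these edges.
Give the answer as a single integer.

Per-block:
  L0: def={q,r} ue=∅
  L1: def={r} ue=∅
  L2: def={c,q} ue={q}
  L3: def={j,r} ue=∅
  L4: def={j} ue={r}
  L5: def={c,j,q} ue={j}
  L6: def={q} ue={q}
  L7: def={r} ue=∅
  L8: def={c} ue=∅
  L9: def={c,j,q} ue=∅

Backward fixpoint:
  live L0: ∅→{q}
  live L1: {q}→{q,r}
  live L2: {q,r}→{r}
  live L3: {q}→{j,q}
  live L4: {r}→∅
  live L5: {j}→∅
  live L6: {q}→{q}
  live L7: ∅→∅
  live L8: ∅→∅
  live L9: ∅→∅

Interference:
  c — {j,q,r}
  j — {c,q}
  q — {c,j,r}
  r — {c,q}

Registers:
  {c,j,q} pairwise interfere (3-clique) ⇒ χ ≥ 3
  assign c→r0 j→r2 q→r1 r→r2 — no edge inside a register ⇒ χ ≤ 3
  χ = 3

Answer: 3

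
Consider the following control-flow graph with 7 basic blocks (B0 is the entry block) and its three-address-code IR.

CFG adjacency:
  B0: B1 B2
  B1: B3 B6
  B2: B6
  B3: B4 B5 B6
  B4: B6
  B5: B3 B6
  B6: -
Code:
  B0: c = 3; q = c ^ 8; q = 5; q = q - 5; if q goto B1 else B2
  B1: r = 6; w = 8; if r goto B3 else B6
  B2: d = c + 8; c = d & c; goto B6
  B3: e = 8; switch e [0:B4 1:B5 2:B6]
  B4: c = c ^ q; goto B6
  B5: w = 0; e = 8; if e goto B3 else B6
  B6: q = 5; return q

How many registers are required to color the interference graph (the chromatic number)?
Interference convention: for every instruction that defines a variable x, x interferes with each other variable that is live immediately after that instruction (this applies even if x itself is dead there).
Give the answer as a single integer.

Block summaries:
  B0: def={c,q} ue=∅
  B1: def={r,w} ue=∅
  B2: def={c,d} ue={c}
  B3: def={e} ue=∅
  B4: def={c} ue={c,q}
  B5: def={e,w} ue=∅
  B6: def={q} ue=∅

Backward fixpoint:
  B0 li=∅ lo={c,q}
  B1 li={c,q} lo={c,q}
  B2 li={c} lo=∅
  B3 li={c,q} lo={c,q}
  B4 li={c,q} lo=∅
  B5 li={c,q} lo={c,q}
  B6 li=∅ lo=∅

Conflict graph:
  c↔{d,e,q,r,w}
  d↔{c}
  e↔{c,q}
  q↔{c,e,r,w}
  r↔{c,q,w}
  w↔{c,q,r}

Chromatic number:
  lower bound: {c,q,r,w} mutually conflict ⇒ χ ≥ 4
  4-colouring: r0={c}  r1={d,q}  r2={e,r}  r3={w}
  χ = 4

Answer: 4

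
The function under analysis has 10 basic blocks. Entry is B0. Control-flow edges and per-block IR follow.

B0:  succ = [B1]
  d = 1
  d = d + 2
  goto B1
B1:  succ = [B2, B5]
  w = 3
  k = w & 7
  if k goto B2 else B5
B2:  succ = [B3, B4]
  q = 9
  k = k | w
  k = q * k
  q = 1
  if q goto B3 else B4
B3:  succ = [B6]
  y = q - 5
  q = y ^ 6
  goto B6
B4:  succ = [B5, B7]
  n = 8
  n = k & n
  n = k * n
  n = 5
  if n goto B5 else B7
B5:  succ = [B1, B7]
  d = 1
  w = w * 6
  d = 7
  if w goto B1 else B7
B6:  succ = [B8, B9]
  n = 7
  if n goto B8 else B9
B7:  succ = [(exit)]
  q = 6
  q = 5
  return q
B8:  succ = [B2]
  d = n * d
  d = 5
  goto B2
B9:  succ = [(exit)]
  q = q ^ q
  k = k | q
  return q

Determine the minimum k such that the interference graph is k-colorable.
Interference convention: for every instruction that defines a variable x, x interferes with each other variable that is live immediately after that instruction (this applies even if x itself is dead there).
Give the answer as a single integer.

def/use:
  B0 def {d} use ∅
  B1 def {k,w} use ∅
  B2 def {k,q} use {k,w}
  B3 def {q,y} use {q}
  B4 def {n} use {k}
  B5 def {d,w} use {w}
  B6 def {n} use ∅
  B7 def {q} use ∅
  B8 def {d} use {d,n}
  B9 def {k,q} use {k,q}

Live sets:
  B0: in=∅ out={d}
  B1: in={d} out={d,k,w}
  B2: in={d,k,w} out={d,k,q,w}
  B3: in={d,k,q,w} out={d,k,q,w}
  B4: in={k,w} out={w}
  B5: in={w} out={d}
  B6: in={d,k,q,w} out={d,k,n,q,w}
  B7: in=∅ out=∅
  B8: in={d,k,n,w} out={d,k,w}
  B9: in={k,q} out=∅

Interfere edges:
  d: {k,n,q,w,y}
  k: {d,n,q,w,y}
  n: {d,k,q,w}
  q: {d,k,n,w}
  w: {d,k,n,q,y}
  y: {d,k,w}

Registers:
  {d,k,n,q,w} pairwise interfere (5-clique) ⇒ χ ≥ 5
  5-colouring: c0={d}  c1={k}  c2={w}  c3={n,y}  c4={q}
  χ = 5

Answer: 5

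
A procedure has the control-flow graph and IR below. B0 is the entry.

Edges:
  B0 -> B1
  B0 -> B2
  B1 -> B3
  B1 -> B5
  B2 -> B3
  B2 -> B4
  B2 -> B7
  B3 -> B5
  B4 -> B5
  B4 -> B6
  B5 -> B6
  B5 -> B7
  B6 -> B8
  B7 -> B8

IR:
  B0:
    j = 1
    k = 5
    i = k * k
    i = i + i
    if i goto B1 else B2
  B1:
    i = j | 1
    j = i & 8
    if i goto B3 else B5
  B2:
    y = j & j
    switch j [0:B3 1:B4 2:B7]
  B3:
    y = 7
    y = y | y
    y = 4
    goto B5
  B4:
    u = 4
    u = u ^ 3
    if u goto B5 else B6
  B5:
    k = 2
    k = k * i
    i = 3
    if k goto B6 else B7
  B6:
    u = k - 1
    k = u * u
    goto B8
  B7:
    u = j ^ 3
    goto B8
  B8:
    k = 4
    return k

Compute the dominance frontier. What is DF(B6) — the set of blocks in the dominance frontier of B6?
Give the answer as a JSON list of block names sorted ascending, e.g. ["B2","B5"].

idom tree: B1←B0 B2←B0 B3←B0 B4←B2 B5←B0 B6←B0 B7←B0 B8←B0
Dom at joins:
  B3: preds {B1,B2}: {B0,B1} ∩ {B0,B2} = {B0}; idom=B0
  B5: preds {B1,B3,B4}: {B0,B1} ∩ {B0,B3} ∩ {B0,B2,B4} = {B0}; idom=B0
  B6: preds {B4,B5}: {B0,B2,B4} ∩ {B0,B5} = {B0}; idom=B0
  B7: preds {B2,B5}: {B0,B2} ∩ {B0,B5} = {B0}; idom=B0
  B8: preds {B6,B7}: {B0,B6} ∩ {B0,B7} = {B0}; idom=B0

Frontier:
  B3←B1: walk B1 to B0
  B3←B2: walk B2 to B0
  B5←B1: walk B1 to B0
  B5←B3: walk B3 to B0
  B5←B4: walk B4→B2 to B0
  B6←B4: walk B4→B2 to B0
  B6←B5: walk B5 to B0
  B7←B2: walk B2 to B0
  B7←B5: walk B5 to B0
  B8←B6: walk B6 to B0
  B8←B7: walk B7 to B0
  B0: DF=∅
  B1: DF={B3,B5}
  B2: DF={B3,B5,B6,B7}
  B3: DF={B5}
  B4: DF={B5,B6}
  B5: DF={B6,B7}
  B6: DF={B8}
  B7: DF={B8}
  B8: DF=∅

DF(B6) = ["B8"]

Answer: ["B8"]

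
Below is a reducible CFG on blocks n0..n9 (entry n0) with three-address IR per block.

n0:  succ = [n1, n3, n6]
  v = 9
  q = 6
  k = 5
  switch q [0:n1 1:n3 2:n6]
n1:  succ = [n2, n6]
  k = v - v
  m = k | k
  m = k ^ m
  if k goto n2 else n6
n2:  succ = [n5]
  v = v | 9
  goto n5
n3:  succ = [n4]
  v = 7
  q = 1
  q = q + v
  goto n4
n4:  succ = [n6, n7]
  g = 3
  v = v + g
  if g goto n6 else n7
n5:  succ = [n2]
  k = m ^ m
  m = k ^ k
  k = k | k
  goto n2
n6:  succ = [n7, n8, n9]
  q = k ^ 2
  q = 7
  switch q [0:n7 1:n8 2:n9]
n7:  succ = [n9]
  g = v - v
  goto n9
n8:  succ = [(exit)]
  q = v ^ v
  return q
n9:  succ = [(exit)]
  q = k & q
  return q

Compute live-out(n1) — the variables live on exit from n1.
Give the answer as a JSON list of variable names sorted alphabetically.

Answer: ["k", "m", "v"]

Working:
def/use:
  n0: def={k,q,v} ue=∅
  n1: def={k,m} ue={v}
  n2: def={v} ue={v}
  n3: def={q,v} ue=∅
  n4: def={g,v} ue={v}
  n5: def={k,m} ue={m}
  n6: def={q} ue={k}
  n7: def={g} ue={v}
  n8: def={q} ue={v}
  n9: def={q} ue={k,q}

Backward fixpoint:
  n0: in=∅ out={k,v}
  n1: in={v} out={k,m,v}
  n2: in={m,v} out={m,v}
  n3: in={k} out={k,q,v}
  n4: in={k,q,v} out={k,q,v}
  n5: in={m,v} out={m,v}
  n6: in={k,v} out={k,q,v}
  n7: in={k,q,v} out={k,q}
  n8: in={v} out=∅
  n9: in={k,q} out=∅

live-out(n1) = ["k", "m", "v"]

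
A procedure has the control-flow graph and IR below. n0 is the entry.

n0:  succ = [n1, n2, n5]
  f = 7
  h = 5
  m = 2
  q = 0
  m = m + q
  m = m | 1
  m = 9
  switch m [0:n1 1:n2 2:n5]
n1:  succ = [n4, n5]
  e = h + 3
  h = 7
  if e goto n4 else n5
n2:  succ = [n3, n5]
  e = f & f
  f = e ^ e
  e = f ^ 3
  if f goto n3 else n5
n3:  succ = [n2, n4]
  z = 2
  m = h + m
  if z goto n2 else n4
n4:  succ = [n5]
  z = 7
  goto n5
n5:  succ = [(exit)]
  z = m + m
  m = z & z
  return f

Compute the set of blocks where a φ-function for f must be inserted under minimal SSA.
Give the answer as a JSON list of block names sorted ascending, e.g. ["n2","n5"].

Answer: ["n2", "n4", "n5"]

Derivation:
idom tree: n1←n0 n2←n0 n3←n2 n4←n0 n5←n0
Dom∩ at merges:
  n2: preds {n0,n3}: {n0} ∩ {n0,n2,n3} = {n0}; idom=n0
  n4: preds {n1,n3}: {n0,n1} ∩ {n0,n2,n3} = {n0}; idom=n0
  n5: preds {n0,n1,n2,n4}: {n0} ∩ {n0,n1} ∩ {n0,n2} ∩ {n0,n4} = {n0}; idom=n0

DF walk-up:
  join n2 pred n0: · stop@n0
  join n2 pred n3: n3→n2 stop@n0
  join n4 pred n1: n1 stop@n0
  join n4 pred n3: n3→n2 stop@n0
  join n5 pred n0: · stop@n0
  join n5 pred n1: n1 stop@n0
  join n5 pred n2: n2 stop@n0
  join n5 pred n4: n4 stop@n0
  DF(n0)=∅
  DF(n1)={n4,n5}
  DF(n2)={n2,n4,n5}
  DF(n3)={n2,n4}
  DF(n4)={n5}
  DF(n5)=∅

φ for f: defs {n0,n2}
  DF⁺ = {n2,n4,n5}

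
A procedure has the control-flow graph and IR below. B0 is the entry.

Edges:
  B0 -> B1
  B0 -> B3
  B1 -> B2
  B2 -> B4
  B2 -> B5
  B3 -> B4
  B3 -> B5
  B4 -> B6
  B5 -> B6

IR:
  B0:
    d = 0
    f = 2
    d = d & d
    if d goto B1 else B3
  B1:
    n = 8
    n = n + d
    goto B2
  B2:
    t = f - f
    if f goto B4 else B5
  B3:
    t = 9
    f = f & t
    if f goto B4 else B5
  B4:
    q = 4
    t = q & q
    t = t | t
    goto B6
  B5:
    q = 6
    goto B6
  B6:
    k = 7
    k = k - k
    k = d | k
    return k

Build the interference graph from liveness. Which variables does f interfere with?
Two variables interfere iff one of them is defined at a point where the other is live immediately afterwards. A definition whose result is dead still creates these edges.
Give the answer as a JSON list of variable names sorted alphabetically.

Answer: ["d", "n", "t"]

Derivation:
Per-block:
  B0 def {d,f} use ∅
  B1 def {n} use {d}
  B2 def {t} use {f}
  B3 def {f,t} use {f}
  B4 def {q,t} use ∅
  B5 def {q} use ∅
  B6 def {k} use {d}

Backward fixpoint:
  live B0: ∅→{d,f}
  live B1: {d,f}→{d,f}
  live B2: {d,f}→{d}
  live B3: {d,f}→{d}
  live B4: {d}→{d}
  live B5: {d}→{d}
  live B6: {d}→∅

Interfere edges:
  d: {f,k,n,q,t}
  f: {d,n,t}
  k: {d}
  n: {d,f}
  q: {d}
  t: {d,f}

N(f) = ["d", "n", "t"]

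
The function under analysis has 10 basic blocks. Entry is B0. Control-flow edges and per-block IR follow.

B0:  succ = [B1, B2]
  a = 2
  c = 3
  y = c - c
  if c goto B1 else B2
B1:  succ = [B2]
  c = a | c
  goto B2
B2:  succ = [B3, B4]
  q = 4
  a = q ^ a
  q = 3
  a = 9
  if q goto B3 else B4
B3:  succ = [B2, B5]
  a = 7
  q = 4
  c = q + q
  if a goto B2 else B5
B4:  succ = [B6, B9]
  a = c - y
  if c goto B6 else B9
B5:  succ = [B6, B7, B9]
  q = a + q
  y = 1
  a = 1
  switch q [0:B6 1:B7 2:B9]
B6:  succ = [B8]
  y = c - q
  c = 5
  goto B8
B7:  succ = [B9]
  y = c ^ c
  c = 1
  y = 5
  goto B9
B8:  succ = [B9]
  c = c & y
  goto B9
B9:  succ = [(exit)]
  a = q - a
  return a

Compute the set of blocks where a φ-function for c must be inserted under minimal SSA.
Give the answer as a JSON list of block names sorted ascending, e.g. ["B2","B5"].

Answer: ["B2", "B6", "B9"]

Derivation:
idom tree: B1←B0 B2←B0 B3←B2 B4←B2 B5←B3 B6←B2 B7←B5 B8←B6 B9←B2
Join-block Dom:
  B2: preds {B0,B1,B3}: {B0} ∩ {B0,B1} ∩ {B0,B2,B3} = {B0}; idom=B0
  B6: preds {B4,B5}: {B0,B2,B4} ∩ {B0,B2,B3,B5} = {B0,B2}; idom=B2
  B9: preds {B4,B5,B7,B8}: {B0,B2,B4} ∩ {B0,B2,B3,B5} ∩ {B0,B2,B3,B5,B7} ∩ {B0,B2,B6,B8} = {B0,B2}; idom=B2

DF derivation:
  join B2 pred B0: · stop@B0
  join B2 pred B1: B1 stop@B0
  join B2 pred B3: B3→B2 stop@B0
  join B6 pred B4: B4 stop@B2
  join B6 pred B5: B5→B3 stop@B2
  join B9 pred B4: B4 stop@B2
  join B9 pred B5: B5→B3 stop@B2
  join B9 pred B7: B7→B5→B3 stop@B2
  join B9 pred B8: B8→B6 stop@B2
  B0: DF=∅
  B1: DF={B2}
  B2: DF={B2}
  B3: DF={B2,B6,B9}
  B4: DF={B6,B9}
  B5: DF={B6,B9}
  B6: DF={B9}
  B7: DF={B9}
  B8: DF={B9}
  B9: DF=∅

φ for c: defs {B0,B1,B3,B6,B7,B8}
  DF⁺ = {B2,B6,B9}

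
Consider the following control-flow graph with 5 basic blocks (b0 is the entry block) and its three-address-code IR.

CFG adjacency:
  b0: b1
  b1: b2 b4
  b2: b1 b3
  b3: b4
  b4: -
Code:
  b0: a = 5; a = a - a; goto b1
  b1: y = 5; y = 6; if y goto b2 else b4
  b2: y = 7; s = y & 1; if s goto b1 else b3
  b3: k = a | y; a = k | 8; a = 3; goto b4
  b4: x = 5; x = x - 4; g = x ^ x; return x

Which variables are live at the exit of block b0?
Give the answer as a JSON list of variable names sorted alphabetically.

Per-block:
  b0 def {a} use ∅
  b1 def {y} use ∅
  b2 def {s,y} use ∅
  b3 def {a,k} use {a,y}
  b4 def {g,x} use ∅

Live sets:
  b0: in=∅ out={a}
  b1: in={a} out={a}
  b2: in={a} out={a,y}
  b3: in={a,y} out=∅
  b4: in=∅ out=∅

live-out(b0) = ["a"]

Answer: ["a"]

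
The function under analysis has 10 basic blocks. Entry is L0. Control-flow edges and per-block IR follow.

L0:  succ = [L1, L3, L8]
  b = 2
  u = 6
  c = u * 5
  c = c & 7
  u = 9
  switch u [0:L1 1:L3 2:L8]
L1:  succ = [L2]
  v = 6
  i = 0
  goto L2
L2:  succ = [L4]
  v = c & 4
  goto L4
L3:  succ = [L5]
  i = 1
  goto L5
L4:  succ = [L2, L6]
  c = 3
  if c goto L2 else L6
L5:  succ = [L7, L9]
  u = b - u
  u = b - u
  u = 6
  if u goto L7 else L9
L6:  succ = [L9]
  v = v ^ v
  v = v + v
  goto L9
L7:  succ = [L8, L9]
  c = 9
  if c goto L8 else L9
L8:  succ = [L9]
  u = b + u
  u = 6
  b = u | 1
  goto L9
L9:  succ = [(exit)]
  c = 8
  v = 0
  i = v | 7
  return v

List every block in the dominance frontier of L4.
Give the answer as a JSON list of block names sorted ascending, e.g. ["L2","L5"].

Answer: ["L2", "L9"]

Derivation:
idom tree: L1←L0 L2←L1 L3←L0 L4←L2 L5←L3 L6←L4 L7←L5 L8←L0 L9←L0
Join-block Dom:
  L2: preds {L1,L4}: {L0,L1} ∩ {L0,L1,L2,L4} = {L0,L1}; idom=L1
  L8: preds {L0,L7}: {L0} ∩ {L0,L3,L5,L7} = {L0}; idom=L0
  L9: preds {L5,L6,L7,L8}: {L0,L3,L5} ∩ {L0,L1,L2,L4,L6} ∩ {L0,L3,L5,L7} ∩ {L0,L8} = {L0}; idom=L0

Frontier:
  L2←L1: walk · to L1
  L2←L4: walk L4→L2 to L1
  L8←L0: walk · to L0
  L8←L7: walk L7→L5→L3 to L0
  L9←L5: walk L5→L3 to L0
  L9←L6: walk L6→L4→L2→L1 to L0
  L9←L7: walk L7→L5→L3 to L0
  L9←L8: walk L8 to L0
  L0 → ∅
  L1 → {L9}
  L2 → {L2,L9}
  L3 → {L8,L9}
  L4 → {L2,L9}
  L5 → {L8,L9}
  L6 → {L9}
  L7 → {L8,L9}
  L8 → {L9}
  L9 → ∅

DF(L4) = ["L2", "L9"]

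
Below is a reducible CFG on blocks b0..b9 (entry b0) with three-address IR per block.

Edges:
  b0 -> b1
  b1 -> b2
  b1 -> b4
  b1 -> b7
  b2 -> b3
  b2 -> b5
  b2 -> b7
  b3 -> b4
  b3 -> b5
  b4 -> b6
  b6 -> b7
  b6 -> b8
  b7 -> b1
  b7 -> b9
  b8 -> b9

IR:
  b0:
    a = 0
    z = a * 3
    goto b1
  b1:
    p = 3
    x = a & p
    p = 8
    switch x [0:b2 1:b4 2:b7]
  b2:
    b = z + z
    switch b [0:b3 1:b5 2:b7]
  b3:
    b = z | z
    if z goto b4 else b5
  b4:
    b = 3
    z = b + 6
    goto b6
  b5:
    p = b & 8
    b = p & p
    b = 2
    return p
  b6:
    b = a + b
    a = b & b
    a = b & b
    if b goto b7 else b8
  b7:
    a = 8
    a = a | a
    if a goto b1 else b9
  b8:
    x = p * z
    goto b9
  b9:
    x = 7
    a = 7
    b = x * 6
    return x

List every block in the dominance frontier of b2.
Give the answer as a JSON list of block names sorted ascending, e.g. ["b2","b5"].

idom tree: b1←b0 b2←b1 b3←b2 b4←b1 b5←b2 b6←b4 b7←b1 b8←b6 b9←b1
Dom at joins:
  b1: preds {b0,b7}: {b0} ∩ {b0,b1,b7} = {b0}; idom=b0
  b4: preds {b1,b3}: {b0,b1} ∩ {b0,b1,b2,b3} = {b0,b1}; idom=b1
  b5: preds {b2,b3}: {b0,b1,b2} ∩ {b0,b1,b2,b3} = {b0,b1,b2}; idom=b2
  b7: preds {b1,b2,b6}: {b0,b1} ∩ {b0,b1,b2} ∩ {b0,b1,b4,b6} = {b0,b1}; idom=b1
  b9: preds {b7,b8}: {b0,b1,b7} ∩ {b0,b1,b4,b6,b8} = {b0,b1}; idom=b1

DF walk-up:
  join b1 pred b0: · stop@b0
  join b1 pred b7: b7→b1 stop@b0
  join b4 pred b1: · stop@b1
  join b4 pred b3: b3→b2 stop@b1
  join b5 pred b2: · stop@b2
  join b5 pred b3: b3 stop@b2
  join b7 pred b1: · stop@b1
  join b7 pred b2: b2 stop@b1
  join b7 pred b6: b6→b4 stop@b1
  join b9 pred b7: b7 stop@b1
  join b9 pred b8: b8→b6→b4 stop@b1
  DF(b0)=∅
  DF(b1)={b1}
  DF(b2)={b4,b7}
  DF(b3)={b4,b5}
  DF(b4)={b7,b9}
  DF(b5)=∅
  DF(b6)={b7,b9}
  DF(b7)={b1,b9}
  DF(b8)={b9}
  DF(b9)=∅

DF(b2) = ["b4", "b7"]

Answer: ["b4", "b7"]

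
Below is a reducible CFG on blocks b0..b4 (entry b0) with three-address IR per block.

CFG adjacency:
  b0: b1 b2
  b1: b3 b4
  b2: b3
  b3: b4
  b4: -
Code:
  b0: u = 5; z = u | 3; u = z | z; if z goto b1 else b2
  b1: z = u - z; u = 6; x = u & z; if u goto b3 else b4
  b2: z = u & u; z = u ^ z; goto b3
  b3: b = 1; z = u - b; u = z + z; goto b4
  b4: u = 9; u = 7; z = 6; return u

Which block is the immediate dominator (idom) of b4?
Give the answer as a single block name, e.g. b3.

idom tree: b1←b0 b2←b0 b3←b0 b4←b0
Dom∩ at merges:
  b3: preds {b1,b2}: {b0,b1} ∩ {b0,b2} = {b0}; idom=b0
  b4: preds {b1,b3}: {b0,b1} ∩ {b0,b3} = {b0}; idom=b0

idom(b4) = b0

Answer: b0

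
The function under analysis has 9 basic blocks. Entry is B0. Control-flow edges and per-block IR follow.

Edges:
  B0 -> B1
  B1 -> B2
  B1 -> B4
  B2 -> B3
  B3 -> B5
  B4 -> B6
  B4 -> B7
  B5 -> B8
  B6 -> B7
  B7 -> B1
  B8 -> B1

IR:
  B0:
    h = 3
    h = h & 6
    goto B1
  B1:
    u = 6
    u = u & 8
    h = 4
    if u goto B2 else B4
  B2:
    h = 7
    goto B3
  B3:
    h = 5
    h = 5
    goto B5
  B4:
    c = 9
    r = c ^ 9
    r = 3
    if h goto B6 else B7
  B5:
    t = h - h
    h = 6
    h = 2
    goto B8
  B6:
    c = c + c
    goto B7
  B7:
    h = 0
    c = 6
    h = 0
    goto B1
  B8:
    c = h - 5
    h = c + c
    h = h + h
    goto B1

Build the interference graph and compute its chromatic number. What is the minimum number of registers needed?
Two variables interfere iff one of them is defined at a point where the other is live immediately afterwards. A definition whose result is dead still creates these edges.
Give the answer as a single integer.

Answer: 3

Derivation:
Block summaries:
  B0: {h} / ∅
  B1: {h,u} / ∅
  B2: {h} / ∅
  B3: {h} / ∅
  B4: {c,r} / {h}
  B5: {h,t} / {h}
  B6: {c} / {c}
  B7: {c,h} / ∅
  B8: {c,h} / {h}

Liveness:
  live B0: ∅→∅
  live B1: ∅→{h}
  live B2: ∅→∅
  live B3: ∅→{h}
  live B4: {h}→{c}
  live B5: {h}→{h}
  live B6: {c}→∅
  live B7: ∅→∅
  live B8: {h}→∅

Interference:
  c: {h,r}
  h: {c,r,u}
  r: {c,h}
  t: ∅
  u: {h}

Colouring:
  clique {c,h,r} ⇒ need ≥ 3
  3-colouring: c0={h,t}  c1={c,u}  c2={r}
  χ = 3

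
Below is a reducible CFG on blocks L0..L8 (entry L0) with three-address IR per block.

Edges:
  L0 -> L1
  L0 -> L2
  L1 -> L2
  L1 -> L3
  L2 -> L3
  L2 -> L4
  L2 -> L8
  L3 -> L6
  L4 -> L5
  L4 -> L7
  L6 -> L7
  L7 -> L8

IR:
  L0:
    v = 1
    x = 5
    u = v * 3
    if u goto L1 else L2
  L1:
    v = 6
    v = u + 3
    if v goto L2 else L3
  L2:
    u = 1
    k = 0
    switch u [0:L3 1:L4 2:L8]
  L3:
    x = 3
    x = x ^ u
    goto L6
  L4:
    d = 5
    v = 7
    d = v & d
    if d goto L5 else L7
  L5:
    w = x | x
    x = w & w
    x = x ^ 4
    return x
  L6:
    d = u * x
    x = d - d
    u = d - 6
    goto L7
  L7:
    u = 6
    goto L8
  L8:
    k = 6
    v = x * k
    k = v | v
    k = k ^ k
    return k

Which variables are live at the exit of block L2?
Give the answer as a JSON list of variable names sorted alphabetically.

def/use:
  L0: {u,v,x} / ∅
  L1: {v} / {u}
  L2: {k,u} / ∅
  L3: {x} / {u}
  L4: {d,v} / ∅
  L5: {w,x} / {x}
  L6: {d,u,x} / {u,x}
  L7: {u} / ∅
  L8: {k,v} / {x}

Live sets:
  L0: in=∅ out={u,x}
  L1: in={u,x} out={u,x}
  L2: in={x} out={u,x}
  L3: in={u} out={u,x}
  L4: in={x} out={x}
  L5: in={x} out=∅
  L6: in={u,x} out={x}
  L7: in={x} out={x}
  L8: in={x} out=∅

live-out(L2) = ["u", "x"]

Answer: ["u", "x"]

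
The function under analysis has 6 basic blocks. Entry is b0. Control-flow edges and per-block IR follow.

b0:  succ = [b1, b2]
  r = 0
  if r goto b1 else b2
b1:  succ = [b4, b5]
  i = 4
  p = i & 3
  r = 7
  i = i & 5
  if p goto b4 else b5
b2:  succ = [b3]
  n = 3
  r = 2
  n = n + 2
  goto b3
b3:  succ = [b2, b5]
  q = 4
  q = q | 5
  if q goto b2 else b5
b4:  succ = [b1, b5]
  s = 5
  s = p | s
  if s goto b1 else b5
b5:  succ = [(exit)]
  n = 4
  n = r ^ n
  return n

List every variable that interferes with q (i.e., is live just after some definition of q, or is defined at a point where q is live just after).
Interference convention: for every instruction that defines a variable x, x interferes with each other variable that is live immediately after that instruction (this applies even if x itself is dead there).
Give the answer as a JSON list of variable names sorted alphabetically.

Block summaries:
  b0: {r} / ∅
  b1: {i,p,r} / ∅
  b2: {n,r} / ∅
  b3: {q} / ∅
  b4: {s} / {p}
  b5: {n} / {r}

Liveness:
  live b0: ∅→∅
  live b1: ∅→{p,r}
  live b2: ∅→{r}
  live b3: {r}→{r}
  live b4: {p,r}→{r}
  live b5: {r}→∅

Conflict graph:
  i: {p,r}
  n: {r}
  p: {i,r,s}
  q: {r}
  r: {i,n,p,q,s}
  s: {p,r}

N(q) = ["r"]

Answer: ["r"]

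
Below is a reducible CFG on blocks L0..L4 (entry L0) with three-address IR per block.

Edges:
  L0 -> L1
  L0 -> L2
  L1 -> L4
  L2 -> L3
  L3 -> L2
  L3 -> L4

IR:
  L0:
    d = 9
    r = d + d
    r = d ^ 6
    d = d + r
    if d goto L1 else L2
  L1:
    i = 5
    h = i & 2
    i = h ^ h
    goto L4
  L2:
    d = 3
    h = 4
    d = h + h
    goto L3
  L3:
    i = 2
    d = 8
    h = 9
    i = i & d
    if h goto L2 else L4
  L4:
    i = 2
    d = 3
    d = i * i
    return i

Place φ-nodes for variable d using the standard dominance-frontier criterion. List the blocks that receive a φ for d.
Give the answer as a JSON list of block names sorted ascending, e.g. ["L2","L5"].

idom tree: L1←L0 L2←L0 L3←L2 L4←L0
Dom∩ at merges:
  L2: preds {L0,L3}: {L0} ∩ {L0,L2,L3} = {L0}; idom=L0
  L4: preds {L1,L3}: {L0,L1} ∩ {L0,L2,L3} = {L0}; idom=L0

DF walk-up:
  join L2 pred L0: · stop@L0
  join L2 pred L3: L3→L2 stop@L0
  join L4 pred L1: L1 stop@L0
  join L4 pred L3: L3→L2 stop@L0
  L0 → ∅
  L1 → {L4}
  L2 → {L2,L4}
  L3 → {L2,L4}
  L4 → ∅

φ for d: defs {L0,L2,L3,L4}
  DF⁺ = {L2,L4}

Answer: ["L2", "L4"]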